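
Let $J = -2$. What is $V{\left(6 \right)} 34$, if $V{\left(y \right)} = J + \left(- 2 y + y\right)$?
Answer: $-272$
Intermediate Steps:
$V{\left(y \right)} = -2 - y$ ($V{\left(y \right)} = -2 + \left(- 2 y + y\right) = -2 - y$)
$V{\left(6 \right)} 34 = \left(-2 - 6\right) 34 = \left(-8\right) 34 = -272$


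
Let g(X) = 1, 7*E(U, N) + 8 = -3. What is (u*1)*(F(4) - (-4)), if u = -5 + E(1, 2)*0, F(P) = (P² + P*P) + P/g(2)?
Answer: -200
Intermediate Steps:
E(U, N) = -11/7 (E(U, N) = -8/7 + (⅐)*(-3) = -8/7 - 3/7 = -11/7)
F(P) = P + 2*P² (F(P) = (P² + P*P) + P/1 = (P² + P²) + P*1 = 2*P² + P = P + 2*P²)
u = -5 (u = -5 - 11/7*0 = -5 + 0 = -5)
(u*1)*(F(4) - (-4)) = (-5*1)*(4*(1 + 2*4) - (-4)) = -5*(4*(1 + 8) - 1*(-4)) = -5*(4*9 + 4) = -5*(36 + 4) = -5*40 = -200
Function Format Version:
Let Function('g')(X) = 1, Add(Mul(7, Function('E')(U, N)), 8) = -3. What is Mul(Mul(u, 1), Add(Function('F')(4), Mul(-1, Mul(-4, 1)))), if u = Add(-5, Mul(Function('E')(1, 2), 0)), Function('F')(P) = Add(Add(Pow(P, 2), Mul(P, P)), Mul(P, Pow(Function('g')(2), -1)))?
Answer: -200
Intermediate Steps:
Function('E')(U, N) = Rational(-11, 7) (Function('E')(U, N) = Add(Rational(-8, 7), Mul(Rational(1, 7), -3)) = Add(Rational(-8, 7), Rational(-3, 7)) = Rational(-11, 7))
Function('F')(P) = Add(P, Mul(2, Pow(P, 2))) (Function('F')(P) = Add(Add(Pow(P, 2), Mul(P, P)), Mul(P, Pow(1, -1))) = Add(Add(Pow(P, 2), Pow(P, 2)), Mul(P, 1)) = Add(Mul(2, Pow(P, 2)), P) = Add(P, Mul(2, Pow(P, 2))))
u = -5 (u = Add(-5, Mul(Rational(-11, 7), 0)) = Add(-5, 0) = -5)
Mul(Mul(u, 1), Add(Function('F')(4), Mul(-1, Mul(-4, 1)))) = Mul(Mul(-5, 1), Add(Mul(4, Add(1, Mul(2, 4))), Mul(-1, Mul(-4, 1)))) = Mul(-5, Add(Mul(4, Add(1, 8)), Mul(-1, -4))) = Mul(-5, Add(Mul(4, 9), 4)) = Mul(-5, Add(36, 4)) = Mul(-5, 40) = -200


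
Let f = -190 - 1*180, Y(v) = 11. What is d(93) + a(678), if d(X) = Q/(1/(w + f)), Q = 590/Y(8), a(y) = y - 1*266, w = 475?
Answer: 66482/11 ≈ 6043.8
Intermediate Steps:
f = -370 (f = -190 - 180 = -370)
a(y) = -266 + y (a(y) = y - 266 = -266 + y)
Q = 590/11 ≈ 53.636
d(X) = 61950/11 (d(X) = 590/(11*(1/(475 - 370))) = 590/(11*(1/105)) = (590/11)*105 = 61950/11)
d(93) + a(678) = 61950/11 + (-266 + 678) = 61950/11 + 412 = 66482/11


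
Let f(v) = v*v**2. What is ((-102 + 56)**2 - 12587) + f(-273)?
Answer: -20356888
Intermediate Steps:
f(v) = v**3
((-102 + 56)**2 - 12587) + f(-273) = ((-102 + 56)**2 - 12587) + (-273)**3 = ((-46)**2 - 12587) - 20346417 = (2116 - 12587) - 20346417 = -10471 - 20346417 = -20356888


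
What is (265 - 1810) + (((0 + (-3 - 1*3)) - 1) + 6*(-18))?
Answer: -1660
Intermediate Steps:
(265 - 1810) + (((0 + (-3 - 1*3)) - 1) + 6*(-18)) = -1545 + (((0 + (-3 - 3)) - 1) - 108) = -1545 + (((0 - 6) - 1) - 108) = -1545 + ((-6 - 1) - 108) = -1545 + (-7 - 108) = -1545 - 115 = -1660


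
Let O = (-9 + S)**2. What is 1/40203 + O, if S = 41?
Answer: 41167873/40203 ≈ 1024.0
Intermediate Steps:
O = 1024 (O = (-9 + 41)**2 = 32**2 = 1024)
1/40203 + O = 1/40203 + 1024 = 41167873/40203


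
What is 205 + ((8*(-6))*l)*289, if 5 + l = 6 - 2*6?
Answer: 152797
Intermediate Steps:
l = -11 (l = -5 + (6 - 2*6) = -5 + (6 - 12) = -5 - 6 = -11)
205 + ((8*(-6))*l)*289 = 205 + ((8*(-6))*(-11))*289 = 205 - 48*(-11)*289 = 205 + 528*289 = 205 + 152592 = 152797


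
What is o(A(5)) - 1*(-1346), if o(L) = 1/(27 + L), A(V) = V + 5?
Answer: 49803/37 ≈ 1346.0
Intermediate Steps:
A(V) = 5 + V
o(A(5)) - 1*(-1346) = 1/(27 + (5 + 5)) - 1*(-1346) = 1/(27 + 10) + 1346 = 1/37 + 1346 = 49803/37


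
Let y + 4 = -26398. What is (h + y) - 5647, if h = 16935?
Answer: -15114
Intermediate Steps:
y = -26402 (y = -4 - 26398 = -26402)
(h + y) - 5647 = (16935 - 26402) - 5647 = -9467 - 5647 = -15114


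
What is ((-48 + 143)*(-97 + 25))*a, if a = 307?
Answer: -2099880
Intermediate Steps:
((-48 + 143)*(-97 + 25))*a = ((-48 + 143)*(-97 + 25))*307 = (95*(-72))*307 = -6840*307 = -2099880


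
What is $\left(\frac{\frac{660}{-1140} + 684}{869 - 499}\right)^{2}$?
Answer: $\frac{6744409}{1976836} \approx 3.4117$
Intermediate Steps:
$\left(\frac{\frac{660}{-1140} + 684}{869 - 499}\right)^{2} = \left(\frac{660 \left(- \frac{1}{1140}\right) + 684}{869 - 499}\right)^{2} = \left(\frac{- \frac{11}{19} + 684}{869 - 499}\right)^{2} = \left(\frac{12985}{19 \cdot 370}\right)^{2} = \left(\frac{12985}{19} \cdot \frac{1}{370}\right)^{2} = \left(\frac{2597}{1406}\right)^{2} = \frac{6744409}{1976836}$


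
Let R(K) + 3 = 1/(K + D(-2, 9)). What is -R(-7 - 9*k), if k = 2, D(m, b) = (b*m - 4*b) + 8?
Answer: 214/71 ≈ 3.0141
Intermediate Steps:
D(m, b) = 8 - 4*b + b*m (D(m, b) = (-4*b + b*m) + 8 = 8 - 4*b + b*m)
R(K) = -3 + 1/(-46 + K) (R(K) = -3 + 1/(K + (8 - 4*9 + 9*(-2))) = -3 + 1/(K + (8 - 36 - 18)) = -3 + 1/(K - 46) = -3 + 1/(-46 + K))
-R(-7 - 9*k) = -(139 - 3*(-7 - 9*2))/(-46 + (-7 - 9*2)) = -(139 - 3*(-7 - 18))/(-46 + (-7 - 18)) = -(139 - 3*(-25))/(-46 - 25) = -(139 + 75)/(-71) = -(-1)*214/71 = -1*(-214/71) = 214/71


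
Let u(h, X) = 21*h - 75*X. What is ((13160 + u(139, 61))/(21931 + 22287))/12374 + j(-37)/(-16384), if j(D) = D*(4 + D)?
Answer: -166971495259/2241140867072 ≈ -0.074503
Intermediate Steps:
u(h, X) = -75*X + 21*h
((13160 + u(139, 61))/(21931 + 22287))/12374 + j(-37)/(-16384) = ((13160 + (-75*61 + 21*139))/(21931 + 22287))/12374 - 37*(4 - 37)/(-16384) = ((13160 + (-4575 + 2919))/44218)*(1/12374) - 37*(-33)*(-1/16384) = ((13160 - 1656)*(1/44218))*(1/12374) + 1221*(-1/16384) = (11504*(1/44218))*(1/12374) - 1221/16384 = (5752/22109)*(1/12374) - 1221/16384 = 2876/136788383 - 1221/16384 = -166971495259/2241140867072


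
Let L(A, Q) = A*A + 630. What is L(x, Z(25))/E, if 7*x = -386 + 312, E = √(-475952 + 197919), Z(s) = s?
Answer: -36346*I*√278033/13623617 ≈ -1.4067*I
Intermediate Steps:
E = I*√278033 (E = √(-278033) = I*√278033 ≈ 527.29*I)
x = -74/7 (x = (-386 + 312)/7 = (⅐)*(-74) = -74/7 ≈ -10.571)
L(A, Q) = 630 + A² (L(A, Q) = A² + 630 = 630 + A²)
L(x, Z(25))/E = (630 + (-74/7)²)/((I*√278033)) = (630 + 5476/49)*(-I*√278033/278033) = 36346*(-I*√278033/278033)/49 = -36346*I*√278033/13623617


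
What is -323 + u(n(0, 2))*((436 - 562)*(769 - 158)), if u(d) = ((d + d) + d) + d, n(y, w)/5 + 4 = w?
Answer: 3079117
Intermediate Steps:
n(y, w) = -20 + 5*w
u(d) = 4*d (u(d) = (2*d + d) + d = 3*d + d = 4*d)
-323 + u(n(0, 2))*((436 - 562)*(769 - 158)) = -323 + (4*(-20 + 5*2))*((436 - 562)*(769 - 158)) = -323 + (4*(-20 + 10))*(-126*611) = -323 + (4*(-10))*(-76986) = -323 - 40*(-76986) = -323 + 3079440 = 3079117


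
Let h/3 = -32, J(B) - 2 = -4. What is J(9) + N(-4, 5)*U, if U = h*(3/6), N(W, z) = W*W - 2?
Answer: -674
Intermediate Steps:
J(B) = -2 (J(B) = 2 - 4 = -2)
h = -96 (h = 3*(-32) = -96)
N(W, z) = -2 + W**2 (N(W, z) = W**2 - 2 = -2 + W**2)
U = -48 (U = -288/6 = -96*1/2 = -48)
J(9) + N(-4, 5)*U = -2 + (-2 + (-4)**2)*(-48) = -2 + (-2 + 16)*(-48) = -2 + 14*(-48) = -2 - 672 = -674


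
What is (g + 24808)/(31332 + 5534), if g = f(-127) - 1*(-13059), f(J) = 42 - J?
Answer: 19018/18433 ≈ 1.0317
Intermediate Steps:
g = 13228 (g = (42 - 1*(-127)) - 1*(-13059) = (42 + 127) + 13059 = 169 + 13059 = 13228)
(g + 24808)/(31332 + 5534) = (13228 + 24808)/(31332 + 5534) = 38036/36866 = 38036*(1/36866) = 19018/18433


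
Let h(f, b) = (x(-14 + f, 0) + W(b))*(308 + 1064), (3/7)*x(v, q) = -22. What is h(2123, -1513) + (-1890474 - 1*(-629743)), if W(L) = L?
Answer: -10220989/3 ≈ -3.4070e+6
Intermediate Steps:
x(v, q) = -154/3 (x(v, q) = (7/3)*(-22) = -154/3)
h(f, b) = -211288/3 + 1372*b (h(f, b) = (-154/3 + b)*(308 + 1064) = (-154/3 + b)*1372 = -211288/3 + 1372*b)
h(2123, -1513) + (-1890474 - 1*(-629743)) = (-211288/3 + 1372*(-1513)) + (-1890474 - 1*(-629743)) = (-211288/3 - 2075836) + (-1890474 + 629743) = -6438796/3 - 1260731 = -10220989/3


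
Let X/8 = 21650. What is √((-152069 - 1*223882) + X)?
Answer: I*√202751 ≈ 450.28*I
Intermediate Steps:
X = 173200 (X = 8*21650 = 173200)
√((-152069 - 1*223882) + X) = √((-152069 - 1*223882) + 173200) = √((-152069 - 223882) + 173200) = √(-375951 + 173200) = √(-202751) = I*√202751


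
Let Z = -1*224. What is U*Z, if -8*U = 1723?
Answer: 48244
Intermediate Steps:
U = -1723/8 (U = -⅛*1723 = -1723/8 ≈ -215.38)
Z = -224
U*Z = -1723/8*(-224) = 48244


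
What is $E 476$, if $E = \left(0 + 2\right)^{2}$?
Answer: $1904$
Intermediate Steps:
$E = 4$ ($E = 2^{2} = 4$)
$E 476 = 4 \cdot 476 = 1904$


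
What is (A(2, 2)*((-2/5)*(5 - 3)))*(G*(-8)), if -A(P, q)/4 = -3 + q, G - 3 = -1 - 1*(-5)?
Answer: 896/5 ≈ 179.20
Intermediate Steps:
G = 7 (G = 3 + (-1 - 1*(-5)) = 3 + (-1 + 5) = 3 + 4 = 7)
A(P, q) = 12 - 4*q (A(P, q) = -4*(-3 + q) = 12 - 4*q)
(A(2, 2)*((-2/5)*(5 - 3)))*(G*(-8)) = ((12 - 4*2)*((-2/5)*(5 - 3)))*(7*(-8)) = ((12 - 8)*(-2*⅕*2))*(-56) = (4*(-⅖*2))*(-56) = (4*(-⅘))*(-56) = -16/5*(-56) = 896/5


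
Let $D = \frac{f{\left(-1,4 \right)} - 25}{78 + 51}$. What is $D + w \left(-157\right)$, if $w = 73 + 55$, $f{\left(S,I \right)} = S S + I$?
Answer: $- \frac{2592404}{129} \approx -20096.0$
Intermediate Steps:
$f{\left(S,I \right)} = I + S^{2}$ ($f{\left(S,I \right)} = S^{2} + I = I + S^{2}$)
$w = 128$
$D = - \frac{20}{129}$ ($D = \frac{\left(4 + \left(-1\right)^{2}\right) - 25}{78 + 51} = \frac{\left(4 + 1\right) - 25}{129} = \left(5 - 25\right) \frac{1}{129} = \left(-20\right) \frac{1}{129} = - \frac{20}{129} \approx -0.15504$)
$D + w \left(-157\right) = - \frac{20}{129} + 128 \left(-157\right) = - \frac{20}{129} - 20096 = - \frac{2592404}{129}$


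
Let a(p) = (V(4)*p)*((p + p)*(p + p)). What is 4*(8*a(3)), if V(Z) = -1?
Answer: -3456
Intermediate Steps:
a(p) = -4*p**3 (a(p) = (-p)*((p + p)*(p + p)) = (-p)*((2*p)*(2*p)) = (-p)*(4*p**2) = -4*p**3)
4*(8*a(3)) = 4*(8*(-4*3**3)) = 4*(8*(-4*27)) = 4*(8*(-108)) = 4*(-864) = -3456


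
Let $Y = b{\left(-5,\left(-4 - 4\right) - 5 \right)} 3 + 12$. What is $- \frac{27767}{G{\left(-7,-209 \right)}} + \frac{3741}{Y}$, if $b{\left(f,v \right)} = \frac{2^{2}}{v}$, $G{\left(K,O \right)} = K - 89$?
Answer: $\frac{20063}{32} \approx 626.97$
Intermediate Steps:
$G{\left(K,O \right)} = -89 + K$
$b{\left(f,v \right)} = \frac{4}{v}$
$Y = \frac{144}{13}$ ($Y = \frac{4}{\left(-4 - 4\right) - 5} \cdot 3 + 12 = \frac{4}{-8 - 5} \cdot 3 + 12 = \frac{4}{-13} \cdot 3 + 12 = 4 \left(- \frac{1}{13}\right) 3 + 12 = \left(- \frac{4}{13}\right) 3 + 12 = - \frac{12}{13} + 12 = \frac{144}{13} \approx 11.077$)
$- \frac{27767}{G{\left(-7,-209 \right)}} + \frac{3741}{Y} = - \frac{27767}{-89 - 7} + \frac{3741}{\frac{144}{13}} = - \frac{27767}{-96} + 3741 \cdot \frac{13}{144} = \left(-27767\right) \left(- \frac{1}{96}\right) + \frac{16211}{48} = \frac{27767}{96} + \frac{16211}{48} = \frac{20063}{32}$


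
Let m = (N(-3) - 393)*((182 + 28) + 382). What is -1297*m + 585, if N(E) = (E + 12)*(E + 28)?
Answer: 128995017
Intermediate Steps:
N(E) = (12 + E)*(28 + E)
m = -99456 (m = ((336 + (-3)² + 40*(-3)) - 393)*((182 + 28) + 382) = ((336 + 9 - 120) - 393)*(210 + 382) = (225 - 393)*592 = -168*592 = -99456)
-1297*m + 585 = -1297*(-99456) + 585 = 128994432 + 585 = 128995017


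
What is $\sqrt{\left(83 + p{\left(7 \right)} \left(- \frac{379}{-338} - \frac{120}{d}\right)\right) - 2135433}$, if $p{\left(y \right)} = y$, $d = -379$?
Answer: $\frac{i \sqrt{207344317750094}}{9854} \approx 1461.3 i$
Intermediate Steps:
$\sqrt{\left(83 + p{\left(7 \right)} \left(- \frac{379}{-338} - \frac{120}{d}\right)\right) - 2135433} = \sqrt{\left(83 + 7 \left(- \frac{379}{-338} - \frac{120}{-379}\right)\right) - 2135433} = \sqrt{\left(83 + 7 \left(\left(-379\right) \left(- \frac{1}{338}\right) - - \frac{120}{379}\right)\right) - 2135433} = \sqrt{\left(83 + 7 \left(\frac{379}{338} + \frac{120}{379}\right)\right) - 2135433} = \sqrt{\left(83 + 7 \cdot \frac{184201}{128102}\right) - 2135433} = \sqrt{\left(83 + \frac{1289407}{128102}\right) - 2135433} = \sqrt{\frac{11921873}{128102} - 2135433} = \sqrt{- \frac{273541316293}{128102}} = \frac{i \sqrt{207344317750094}}{9854}$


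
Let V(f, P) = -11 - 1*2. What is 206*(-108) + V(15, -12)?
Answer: -22261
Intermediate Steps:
V(f, P) = -13 (V(f, P) = -11 - 2 = -13)
206*(-108) + V(15, -12) = 206*(-108) - 13 = -22248 - 13 = -22261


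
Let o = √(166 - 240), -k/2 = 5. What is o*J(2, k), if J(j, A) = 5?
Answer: 5*I*√74 ≈ 43.012*I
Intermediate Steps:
k = -10 (k = -2*5 = -10)
o = I*√74 (o = √(-74) = I*√74 ≈ 8.6023*I)
o*J(2, k) = (I*√74)*5 = 5*I*√74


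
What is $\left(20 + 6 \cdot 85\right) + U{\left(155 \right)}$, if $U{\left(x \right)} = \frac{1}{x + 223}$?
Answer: $\frac{200341}{378} \approx 530.0$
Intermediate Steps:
$U{\left(x \right)} = \frac{1}{223 + x}$
$\left(20 + 6 \cdot 85\right) + U{\left(155 \right)} = \left(20 + 6 \cdot 85\right) + \frac{1}{223 + 155} = \left(20 + 510\right) + \frac{1}{378} = 530 + \frac{1}{378} = \frac{200341}{378}$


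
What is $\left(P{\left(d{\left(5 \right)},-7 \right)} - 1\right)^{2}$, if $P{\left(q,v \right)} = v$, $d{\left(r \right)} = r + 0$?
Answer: $64$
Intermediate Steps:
$d{\left(r \right)} = r$
$\left(P{\left(d{\left(5 \right)},-7 \right)} - 1\right)^{2} = \left(-7 - 1\right)^{2} = \left(-8\right)^{2} = 64$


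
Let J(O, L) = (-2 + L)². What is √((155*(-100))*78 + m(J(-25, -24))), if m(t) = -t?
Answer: 2*I*√302419 ≈ 1099.9*I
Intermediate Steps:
√((155*(-100))*78 + m(J(-25, -24))) = √((155*(-100))*78 - (-2 - 24)²) = √(-15500*78 - 1*(-26)²) = √(-1209000 - 1*676) = √(-1209000 - 676) = √(-1209676) = 2*I*√302419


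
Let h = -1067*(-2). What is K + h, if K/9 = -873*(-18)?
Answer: 143560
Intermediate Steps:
K = 141426 (K = 9*(-873*(-18)) = 9*15714 = 141426)
h = 2134
K + h = 141426 + 2134 = 143560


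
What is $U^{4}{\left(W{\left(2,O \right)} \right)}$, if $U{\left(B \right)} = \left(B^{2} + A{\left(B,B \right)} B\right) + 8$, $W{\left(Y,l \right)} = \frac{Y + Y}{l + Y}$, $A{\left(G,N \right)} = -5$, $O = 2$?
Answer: $256$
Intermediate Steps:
$W{\left(Y,l \right)} = \frac{2 Y}{Y + l}$
$U{\left(B \right)} = 8 + B^{2} - 5 B$ ($U{\left(B \right)} = \left(B^{2} - 5 B\right) + 8 = 8 + B^{2} - 5 B$)
$U^{4}{\left(W{\left(2,O \right)} \right)} = \left(8 + \left(2 \cdot 2 \frac{1}{2 + 2}\right)^{2} - 5 \cdot 2 \cdot 2 \frac{1}{2 + 2}\right)^{4} = \left(8 + \left(2 \cdot 2 \cdot \frac{1}{4}\right)^{2} - 5 \cdot 2 \cdot 2 \cdot \frac{1}{4}\right)^{4} = \left(8 + 1^{2} - 5\right)^{4} = \left(8 + 1 - 5\right)^{4} = 4^{4} = 256$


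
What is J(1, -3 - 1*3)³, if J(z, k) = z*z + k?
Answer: -125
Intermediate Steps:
J(z, k) = k + z² (J(z, k) = z² + k = k + z²)
J(1, -3 - 1*3)³ = ((-3 - 1*3) + 1²)³ = ((-3 - 3) + 1)³ = (-6 + 1)³ = (-5)³ = -125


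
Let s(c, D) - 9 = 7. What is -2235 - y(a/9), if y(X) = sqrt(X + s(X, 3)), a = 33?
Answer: -2235 - sqrt(177)/3 ≈ -2239.4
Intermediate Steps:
s(c, D) = 16 (s(c, D) = 9 + 7 = 16)
y(X) = sqrt(16 + X) (y(X) = sqrt(X + 16) = sqrt(16 + X))
-2235 - y(a/9) = -2235 - sqrt(16 + 33/9) = -2235 - sqrt(16 + 33*(1/9)) = -2235 - sqrt(16 + 11/3) = -2235 - sqrt(59/3) = -2235 - sqrt(177)/3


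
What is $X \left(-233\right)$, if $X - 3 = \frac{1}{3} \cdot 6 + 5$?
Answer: $-2330$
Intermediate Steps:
$X = 10$ ($X = 3 + \left(\frac{1}{3} \cdot 6 + 5\right) = 3 + \left(2 + 5\right) = 3 + 7 = 10$)
$X \left(-233\right) = 10 \left(-233\right) = -2330$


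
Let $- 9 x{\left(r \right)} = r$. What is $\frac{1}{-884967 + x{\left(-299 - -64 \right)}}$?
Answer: $- \frac{9}{7964468} \approx -1.13 \cdot 10^{-6}$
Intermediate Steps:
$x{\left(r \right)} = - \frac{r}{9}$
$\frac{1}{-884967 + x{\left(-299 - -64 \right)}} = \frac{1}{-884967 - \frac{-299 - -64}{9}} = \frac{1}{-884967 - \frac{-299 + 64}{9}} = \frac{1}{-884967 - - \frac{235}{9}} = \frac{1}{-884967 + \frac{235}{9}} = \frac{1}{- \frac{7964468}{9}} = - \frac{9}{7964468}$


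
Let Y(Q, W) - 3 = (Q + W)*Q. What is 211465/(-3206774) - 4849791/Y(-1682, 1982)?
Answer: 5148493026543/539376180026 ≈ 9.5453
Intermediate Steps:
Y(Q, W) = 3 + Q*(Q + W) (Y(Q, W) = 3 + (Q + W)*Q = 3 + Q*(Q + W))
211465/(-3206774) - 4849791/Y(-1682, 1982) = 211465/(-3206774) - 4849791/(3 + (-1682)² - 1682*1982) = 211465*(-1/3206774) - 4849791/(3 + 2829124 - 3333724) = -211465/3206774 - 4849791/(-504597) = -211465/3206774 - 4849791*(-1/504597) = -211465/3206774 + 1616597/168199 = 5148493026543/539376180026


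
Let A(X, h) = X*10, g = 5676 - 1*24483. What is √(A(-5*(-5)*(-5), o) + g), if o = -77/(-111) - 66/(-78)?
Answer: I*√20057 ≈ 141.62*I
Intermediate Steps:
g = -18807 (g = 5676 - 24483 = -18807)
o = 2222/1443 (o = -77*(-1/111) - 66*(-1/78) = 77/111 + 11/13 = 2222/1443 ≈ 1.5398)
A(X, h) = 10*X
√(A(-5*(-5)*(-5), o) + g) = √(10*(-5*(-5)*(-5)) - 18807) = √(10*(25*(-5)) - 18807) = √(10*(-125) - 18807) = √(-1250 - 18807) = √(-20057) = I*√20057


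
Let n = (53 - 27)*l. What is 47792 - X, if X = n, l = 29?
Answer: 47038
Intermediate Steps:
n = 754 (n = (53 - 27)*29 = 26*29 = 754)
X = 754
47792 - X = 47792 - 1*754 = 47792 - 754 = 47038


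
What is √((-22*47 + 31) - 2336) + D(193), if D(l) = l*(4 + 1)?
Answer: 965 + 3*I*√371 ≈ 965.0 + 57.784*I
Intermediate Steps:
D(l) = 5*l (D(l) = l*5 = 5*l)
√((-22*47 + 31) - 2336) + D(193) = √((-22*47 + 31) - 2336) + 5*193 = √((-1034 + 31) - 2336) + 965 = √(-1003 - 2336) + 965 = √(-3339) + 965 = 3*I*√371 + 965 = 965 + 3*I*√371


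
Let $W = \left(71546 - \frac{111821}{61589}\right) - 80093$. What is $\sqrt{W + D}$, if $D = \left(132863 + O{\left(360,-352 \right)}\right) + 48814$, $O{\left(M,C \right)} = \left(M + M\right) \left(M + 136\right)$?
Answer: $\frac{\sqrt{16622644813361}}{5599} \approx 728.18$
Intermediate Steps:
$O{\left(M,C \right)} = 2 M \left(136 + M\right)$
$D = 538797$ ($D = \left(132863 + 2 \cdot 360 \left(136 + 360\right)\right) + 48814 = \left(132863 + 2 \cdot 360 \cdot 496\right) + 48814 = \left(132863 + 357120\right) + 48814 = 489983 + 48814 = 538797$)
$W = - \frac{526513004}{61589}$ ($W = \left(71546 - \frac{111821}{61589}\right) - 80093 = \frac{4406334773}{61589} - 80093 = - \frac{526513004}{61589} \approx -8548.8$)
$\sqrt{W + D} = \sqrt{- \frac{526513004}{61589} + 538797} = \sqrt{\frac{32657455429}{61589}} = \frac{\sqrt{16622644813361}}{5599}$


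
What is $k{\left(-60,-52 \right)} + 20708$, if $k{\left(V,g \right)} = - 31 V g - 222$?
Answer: $-76234$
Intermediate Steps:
$k{\left(V,g \right)} = -222 - 31 V g$ ($k{\left(V,g \right)} = - 31 V g - 222 = -222 - 31 V g$)
$k{\left(-60,-52 \right)} + 20708 = \left(-222 - \left(-1860\right) \left(-52\right)\right) + 20708 = \left(-222 - 96720\right) + 20708 = -96942 + 20708 = -76234$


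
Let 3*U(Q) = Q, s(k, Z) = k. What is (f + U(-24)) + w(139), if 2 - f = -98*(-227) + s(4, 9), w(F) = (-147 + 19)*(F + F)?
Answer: -57840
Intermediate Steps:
U(Q) = Q/3
w(F) = -256*F
f = -22248 (f = 2 - (-98*(-227) + 4) = 2 - (22246 + 4) = 2 - 1*22250 = 2 - 22250 = -22248)
(f + U(-24)) + w(139) = (-22248 + (⅓)*(-24)) - 256*139 = (-22248 - 8) - 35584 = -22256 - 35584 = -57840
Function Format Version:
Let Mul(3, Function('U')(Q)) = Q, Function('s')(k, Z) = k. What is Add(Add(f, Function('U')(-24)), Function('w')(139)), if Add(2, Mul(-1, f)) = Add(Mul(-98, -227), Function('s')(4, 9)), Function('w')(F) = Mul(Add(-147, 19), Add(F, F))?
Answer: -57840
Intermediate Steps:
Function('U')(Q) = Mul(Rational(1, 3), Q)
Function('w')(F) = Mul(-256, F) (Function('w')(F) = Mul(-128, Mul(2, F)) = Mul(-256, F))
f = -22248 (f = Add(2, Mul(-1, Add(Mul(-98, -227), 4))) = Add(2, Mul(-1, Add(22246, 4))) = Add(2, Mul(-1, 22250)) = Add(2, -22250) = -22248)
Add(Add(f, Function('U')(-24)), Function('w')(139)) = Add(Add(-22248, Mul(Rational(1, 3), -24)), Mul(-256, 139)) = Add(Add(-22248, -8), -35584) = Add(-22256, -35584) = -57840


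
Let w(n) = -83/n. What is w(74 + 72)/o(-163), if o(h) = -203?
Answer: 83/29638 ≈ 0.0028005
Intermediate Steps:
w(74 + 72)/o(-163) = -83/(74 + 72)/(-203) = -83/146*(-1/203) = 83/29638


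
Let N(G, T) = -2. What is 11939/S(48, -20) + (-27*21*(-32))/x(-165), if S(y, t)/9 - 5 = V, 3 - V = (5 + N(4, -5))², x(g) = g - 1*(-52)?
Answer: -1512403/1017 ≈ -1487.1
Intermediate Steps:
x(g) = 52 + g (x(g) = g + 52 = 52 + g)
V = -6 (V = 3 - (5 - 2)² = 3 - 1*3² = 3 - 1*9 = 3 - 9 = -6)
S(y, t) = -9 (S(y, t) = 45 + 9*(-6) = 45 - 54 = -9)
11939/S(48, -20) + (-27*21*(-32))/x(-165) = 11939/(-9) + (-27*21*(-32))/(52 - 165) = 11939*(-⅑) - 567*(-32)/(-113) = -11939/9 + 18144*(-1/113) = -11939/9 - 18144/113 = -1512403/1017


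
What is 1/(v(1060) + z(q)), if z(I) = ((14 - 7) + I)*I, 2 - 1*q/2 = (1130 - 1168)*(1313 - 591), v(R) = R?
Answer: 1/3011760568 ≈ 3.3203e-10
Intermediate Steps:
q = 54876 (q = 4 - 2*(1130 - 1168)*(1313 - 591) = 4 - (-76)*722 = 4 - 2*(-27436) = 4 + 54872 = 54876)
z(I) = I*(7 + I) (z(I) = (7 + I)*I = I*(7 + I))
1/(v(1060) + z(q)) = 1/(1060 + 54876*(7 + 54876)) = 1/(1060 + 54876*54883) = 1/(1060 + 3011759508) = 1/3011760568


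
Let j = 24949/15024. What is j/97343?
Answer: 24949/1462481232 ≈ 1.7059e-5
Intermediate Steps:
j = 24949/15024 (j = 24949*(1/15024) = 24949/15024 ≈ 1.6606)
j/97343 = (24949/15024)/97343 = (24949/15024)*(1/97343) = 24949/1462481232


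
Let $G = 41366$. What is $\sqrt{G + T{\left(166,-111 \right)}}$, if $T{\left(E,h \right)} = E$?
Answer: $2 \sqrt{10383} \approx 203.79$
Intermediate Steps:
$\sqrt{G + T{\left(166,-111 \right)}} = \sqrt{41366 + 166} = \sqrt{41532} = 2 \sqrt{10383}$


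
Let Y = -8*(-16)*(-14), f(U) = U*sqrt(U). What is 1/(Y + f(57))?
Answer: -1792/3026071 - 57*sqrt(57)/3026071 ≈ -0.00073440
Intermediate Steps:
f(U) = U**(3/2)
Y = -1792 (Y = 128*(-14) = -1792)
1/(Y + f(57)) = 1/(-1792 + 57**(3/2)) = 1/(-1792 + 57*sqrt(57))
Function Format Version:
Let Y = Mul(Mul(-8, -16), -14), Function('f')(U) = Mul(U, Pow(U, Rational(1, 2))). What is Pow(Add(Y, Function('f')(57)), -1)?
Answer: Add(Rational(-1792, 3026071), Mul(Rational(-57, 3026071), Pow(57, Rational(1, 2)))) ≈ -0.00073440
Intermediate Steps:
Function('f')(U) = Pow(U, Rational(3, 2))
Y = -1792 (Y = Mul(128, -14) = -1792)
Pow(Add(Y, Function('f')(57)), -1) = Pow(Add(-1792, Pow(57, Rational(3, 2))), -1) = Pow(Add(-1792, Mul(57, Pow(57, Rational(1, 2)))), -1)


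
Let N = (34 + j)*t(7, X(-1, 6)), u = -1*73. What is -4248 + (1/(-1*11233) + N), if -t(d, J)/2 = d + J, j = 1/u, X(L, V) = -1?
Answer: -3817827181/820009 ≈ -4655.8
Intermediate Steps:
u = -73
j = -1/73 (j = 1/(-73) = -1/73 ≈ -0.013699)
t(d, J) = -2*J - 2*d (t(d, J) = -2*(d + J) = -2*(J + d) = -2*J - 2*d)
N = -29772/73 (N = (34 - 1/73)*(-2*(-1) - 2*7) = 2481*(2 - 14)/73 = (2481/73)*(-12) = -29772/73 ≈ -407.84)
-4248 + (1/(-1*11233) + N) = -4248 + (1/(-1*11233) - 29772/73) = -4248 + (1/(-11233) - 29772/73) = -4248 + (-1/11233 - 29772/73) = -4248 - 334428949/820009 = -3817827181/820009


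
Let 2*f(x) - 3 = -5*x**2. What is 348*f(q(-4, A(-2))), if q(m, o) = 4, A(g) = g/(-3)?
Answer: -13398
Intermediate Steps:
A(g) = -g/3 (A(g) = g*(-1/3) = -g/3)
f(x) = 3/2 - 5*x**2/2 (f(x) = 3/2 + (-5*x**2)/2 = 3/2 - 5*x**2/2)
348*f(q(-4, A(-2))) = 348*(3/2 - 5/2*4**2) = 348*(3/2 - 5/2*16) = 348*(3/2 - 40) = 348*(-77/2) = -13398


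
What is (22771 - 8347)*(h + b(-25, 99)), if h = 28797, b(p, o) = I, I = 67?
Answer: 416334336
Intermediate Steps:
b(p, o) = 67
(22771 - 8347)*(h + b(-25, 99)) = (22771 - 8347)*(28797 + 67) = 14424*28864 = 416334336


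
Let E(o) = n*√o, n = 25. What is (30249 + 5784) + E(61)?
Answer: 36033 + 25*√61 ≈ 36228.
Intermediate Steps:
E(o) = 25*√o
(30249 + 5784) + E(61) = (30249 + 5784) + 25*√61 = 36033 + 25*√61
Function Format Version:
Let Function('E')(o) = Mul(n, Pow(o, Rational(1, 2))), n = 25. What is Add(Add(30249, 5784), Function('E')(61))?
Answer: Add(36033, Mul(25, Pow(61, Rational(1, 2)))) ≈ 36228.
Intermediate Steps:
Function('E')(o) = Mul(25, Pow(o, Rational(1, 2)))
Add(Add(30249, 5784), Function('E')(61)) = Add(Add(30249, 5784), Mul(25, Pow(61, Rational(1, 2)))) = Add(36033, Mul(25, Pow(61, Rational(1, 2))))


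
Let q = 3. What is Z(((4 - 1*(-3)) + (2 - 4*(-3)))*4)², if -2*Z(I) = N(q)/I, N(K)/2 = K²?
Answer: 9/784 ≈ 0.011480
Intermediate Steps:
N(K) = 2*K²
Z(I) = -9/I (Z(I) = -2*3²/(2*I) = -2*9/(2*I) = -9/I)
Z(((4 - 1*(-3)) + (2 - 4*(-3)))*4)² = (-9*1/(4*((4 - 1*(-3)) + (2 - 4*(-3)))))² = (-9*1/(4*((4 + 3) + (2 + 12))))² = (-9*1/(4*(7 + 14)))² = (-9/(21*4))² = (-9/84)² = (-9*1/84)² = (-3/28)² = 9/784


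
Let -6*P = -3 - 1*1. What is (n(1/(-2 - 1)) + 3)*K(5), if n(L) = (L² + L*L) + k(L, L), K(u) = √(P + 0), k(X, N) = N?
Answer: 26*√6/27 ≈ 2.3588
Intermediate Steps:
P = ⅔ (P = -(-3 - 1*1)/6 = -(-3 - 1)/6 = -⅙*(-4) = ⅔ ≈ 0.66667)
K(u) = √6/3 (K(u) = √(⅔ + 0) = √(⅔) = √6/3)
n(L) = L + 2*L² (n(L) = (L² + L*L) + L = (L² + L²) + L = 2*L² + L = L + 2*L²)
(n(1/(-2 - 1)) + 3)*K(5) = ((1 + 2/(-2 - 1))/(-2 - 1) + 3)*(√6/3) = ((1 + 2/(-3))/(-3) + 3)*(√6/3) = (-(1 + 2*(-⅓))/3 + 3)*(√6/3) = (-(1 - ⅔)/3 + 3)*(√6/3) = (-⅓*⅓ + 3)*(√6/3) = (-⅑ + 3)*(√6/3) = 26*(√6/3)/9 = 26*√6/27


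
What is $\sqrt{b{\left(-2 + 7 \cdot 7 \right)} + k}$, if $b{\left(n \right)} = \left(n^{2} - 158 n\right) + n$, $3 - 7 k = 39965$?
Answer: $\frac{2 i \sqrt{133266}}{7} \approx 104.3 i$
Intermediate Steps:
$k = - \frac{39962}{7}$ ($k = \frac{3}{7} - \frac{39965}{7} = - \frac{39962}{7} \approx -5708.9$)
$b{\left(n \right)} = n^{2} - 157 n$
$\sqrt{b{\left(-2 + 7 \cdot 7 \right)} + k} = \sqrt{\left(-2 + 7 \cdot 7\right) \left(-157 + \left(-2 + 7 \cdot 7\right)\right) - \frac{39962}{7}} = \sqrt{\left(-2 + 49\right) \left(-157 + \left(-2 + 49\right)\right) - \frac{39962}{7}} = \sqrt{47 \left(-157 + 47\right) - \frac{39962}{7}} = \sqrt{47 \left(-110\right) - \frac{39962}{7}} = \sqrt{-5170 - \frac{39962}{7}} = \sqrt{- \frac{76152}{7}} = \frac{2 i \sqrt{133266}}{7}$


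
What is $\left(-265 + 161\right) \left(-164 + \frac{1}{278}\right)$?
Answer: $\frac{2370732}{139} \approx 17056.0$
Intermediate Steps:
$\left(-265 + 161\right) \left(-164 + \frac{1}{278}\right) = - 104 \left(-164 + \frac{1}{278}\right) = \left(-104\right) \left(- \frac{45591}{278}\right) = \frac{2370732}{139}$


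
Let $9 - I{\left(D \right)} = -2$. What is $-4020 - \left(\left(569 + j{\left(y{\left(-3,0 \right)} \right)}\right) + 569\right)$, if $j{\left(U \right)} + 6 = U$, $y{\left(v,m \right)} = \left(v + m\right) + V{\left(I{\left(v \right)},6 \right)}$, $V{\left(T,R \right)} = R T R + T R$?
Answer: $-5611$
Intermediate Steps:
$I{\left(D \right)} = 11$ ($I{\left(D \right)} = 9 - -2 = 9 + 2 = 11$)
$V{\left(T,R \right)} = R T + T R^{2}$ ($V{\left(T,R \right)} = T R^{2} + R T = R T + T R^{2}$)
$y{\left(v,m \right)} = 462 + m + v$ ($y{\left(v,m \right)} = \left(v + m\right) + 6 \cdot 11 \left(1 + 6\right) = \left(m + v\right) + 6 \cdot 11 \cdot 7 = \left(m + v\right) + 462 = 462 + m + v$)
$j{\left(U \right)} = -6 + U$
$-4020 - \left(\left(569 + j{\left(y{\left(-3,0 \right)} \right)}\right) + 569\right) = -4020 - \left(\left(569 + \left(-6 + \left(462 + 0 - 3\right)\right)\right) + 569\right) = -4020 - \left(\left(569 + \left(-6 + 459\right)\right) + 569\right) = -4020 - \left(\left(569 + 453\right) + 569\right) = -4020 - \left(1022 + 569\right) = -4020 - 1591 = -5611$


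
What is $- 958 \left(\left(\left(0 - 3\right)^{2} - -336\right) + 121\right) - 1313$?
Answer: $-447741$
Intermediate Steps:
$- 958 \left(\left(\left(0 - 3\right)^{2} - -336\right) + 121\right) - 1313 = - 958 \left(\left(\left(-3\right)^{2} + 336\right) + 121\right) - 1313 = - 958 \left(\left(9 + 336\right) + 121\right) - 1313 = - 958 \left(345 + 121\right) - 1313 = \left(-958\right) 466 - 1313 = -446428 - 1313 = -447741$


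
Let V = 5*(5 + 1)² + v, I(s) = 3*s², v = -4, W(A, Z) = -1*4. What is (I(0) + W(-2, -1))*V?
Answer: -704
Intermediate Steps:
W(A, Z) = -4
V = 176 (V = 5*(5 + 1)² - 4 = 5*6² - 4 = 5*36 - 4 = 180 - 4 = 176)
(I(0) + W(-2, -1))*V = (3*0² - 4)*176 = (3*0 - 4)*176 = (0 - 4)*176 = -4*176 = -704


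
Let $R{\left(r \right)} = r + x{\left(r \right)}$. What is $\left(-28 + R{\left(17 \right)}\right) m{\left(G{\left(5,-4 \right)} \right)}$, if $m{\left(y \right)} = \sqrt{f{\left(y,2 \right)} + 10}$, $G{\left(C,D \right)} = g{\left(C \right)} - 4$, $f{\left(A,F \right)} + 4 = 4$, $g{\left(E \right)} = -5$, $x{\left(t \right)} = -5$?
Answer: $- 16 \sqrt{10} \approx -50.596$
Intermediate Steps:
$f{\left(A,F \right)} = 0$ ($f{\left(A,F \right)} = -4 + 4 = 0$)
$R{\left(r \right)} = -5 + r$ ($R{\left(r \right)} = r - 5 = -5 + r$)
$G{\left(C,D \right)} = -9$ ($G{\left(C,D \right)} = -5 - 4 = -9$)
$m{\left(y \right)} = \sqrt{10}$ ($m{\left(y \right)} = \sqrt{0 + 10} = \sqrt{10}$)
$\left(-28 + R{\left(17 \right)}\right) m{\left(G{\left(5,-4 \right)} \right)} = \left(-28 + \left(-5 + 17\right)\right) \sqrt{10} = \left(-28 + 12\right) \sqrt{10} = - 16 \sqrt{10}$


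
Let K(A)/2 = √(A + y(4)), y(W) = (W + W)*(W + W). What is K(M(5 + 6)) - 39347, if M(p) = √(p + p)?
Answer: -39347 + 2*√(64 + √22) ≈ -39330.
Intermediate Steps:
y(W) = 4*W² (y(W) = (2*W)*(2*W) = 4*W²)
M(p) = √2*√p (M(p) = √(2*p) = √2*√p)
K(A) = 2*√(64 + A) (K(A) = 2*√(A + 4*4²) = 2*√(A + 4*16) = 2*√(A + 64) = 2*√(64 + A))
K(M(5 + 6)) - 39347 = 2*√(64 + √2*√(5 + 6)) - 39347 = 2*√(64 + √2*√11) - 39347 = 2*√(64 + √22) - 39347 = -39347 + 2*√(64 + √22)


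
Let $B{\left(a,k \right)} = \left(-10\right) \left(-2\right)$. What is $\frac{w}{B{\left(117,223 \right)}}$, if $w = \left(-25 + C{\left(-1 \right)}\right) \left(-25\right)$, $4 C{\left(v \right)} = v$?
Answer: $\frac{505}{16} \approx 31.563$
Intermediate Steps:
$B{\left(a,k \right)} = 20$
$C{\left(v \right)} = \frac{v}{4}$
$w = \frac{2525}{4}$ ($w = \left(-25 + \frac{1}{4} \left(-1\right)\right) \left(-25\right) = \left(-25 - \frac{1}{4}\right) \left(-25\right) = \left(- \frac{101}{4}\right) \left(-25\right) = \frac{2525}{4} \approx 631.25$)
$\frac{w}{B{\left(117,223 \right)}} = \frac{2525}{4 \cdot 20} = \frac{2525}{4} \cdot \frac{1}{20} = \frac{505}{16}$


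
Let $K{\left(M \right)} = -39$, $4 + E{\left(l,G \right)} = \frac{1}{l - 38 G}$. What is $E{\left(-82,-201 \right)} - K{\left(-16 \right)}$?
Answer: $\frac{264461}{7556} \approx 35.0$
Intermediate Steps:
$E{\left(l,G \right)} = -4 + \frac{1}{l - 38 G}$
$E{\left(-82,-201 \right)} - K{\left(-16 \right)} = \frac{-1 - -30552 + 4 \left(-82\right)}{\left(-1\right) \left(-82\right) + 38 \left(-201\right)} - -39 = \frac{-1 + 30552 - 328}{82 - 7638} + 39 = \frac{1}{-7556} \cdot 30223 + 39 = \left(- \frac{1}{7556}\right) 30223 + 39 = - \frac{30223}{7556} + 39 = \frac{264461}{7556}$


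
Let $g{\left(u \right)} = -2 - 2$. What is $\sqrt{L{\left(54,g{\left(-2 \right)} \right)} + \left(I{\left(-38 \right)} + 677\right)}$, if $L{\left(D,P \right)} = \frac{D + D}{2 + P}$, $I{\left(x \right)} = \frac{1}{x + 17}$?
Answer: $\frac{\sqrt{274722}}{21} \approx 24.959$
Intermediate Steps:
$g{\left(u \right)} = -4$
$I{\left(x \right)} = \frac{1}{17 + x}$
$L{\left(D,P \right)} = \frac{2 D}{2 + P}$
$\sqrt{L{\left(54,g{\left(-2 \right)} \right)} + \left(I{\left(-38 \right)} + 677\right)} = \sqrt{2 \cdot 54 \frac{1}{2 - 4} + \left(\frac{1}{17 - 38} + 677\right)} = \sqrt{2 \cdot 54 \frac{1}{-2} + \left(\frac{1}{-21} + 677\right)} = \sqrt{2 \cdot 54 \left(- \frac{1}{2}\right) + \left(- \frac{1}{21} + 677\right)} = \sqrt{-54 + \frac{14216}{21}} = \sqrt{\frac{13082}{21}} = \frac{\sqrt{274722}}{21}$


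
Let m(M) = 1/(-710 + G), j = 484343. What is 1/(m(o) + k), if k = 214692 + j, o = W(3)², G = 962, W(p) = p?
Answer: 252/176156821 ≈ 1.4305e-6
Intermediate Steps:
o = 9 (o = 3² = 9)
m(M) = 1/252 (m(M) = 1/(-710 + 962) = 1/252)
k = 699035 (k = 214692 + 484343 = 699035)
1/(m(o) + k) = 1/(1/252 + 699035) = 1/(176156821/252) = 252/176156821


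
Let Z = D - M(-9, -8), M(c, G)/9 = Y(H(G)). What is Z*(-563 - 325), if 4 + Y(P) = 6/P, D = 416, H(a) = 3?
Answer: -385392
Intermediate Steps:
Y(P) = -4 + 6/P
M(c, G) = -18 (M(c, G) = 9*(-4 + 6/3) = 9*(-4 + 6*(1/3)) = 9*(-4 + 2) = 9*(-2) = -18)
Z = 434 (Z = 416 - 1*(-18) = 416 + 18 = 434)
Z*(-563 - 325) = 434*(-563 - 325) = 434*(-888) = -385392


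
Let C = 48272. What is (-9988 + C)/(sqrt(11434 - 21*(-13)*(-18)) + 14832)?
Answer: 70978536/27497713 - 9571*sqrt(1630)/27497713 ≈ 2.5672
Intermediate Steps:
(-9988 + C)/(sqrt(11434 - 21*(-13)*(-18)) + 14832) = (-9988 + 48272)/(sqrt(11434 - 21*(-13)*(-18)) + 14832) = 38284/(sqrt(11434 + 273*(-18)) + 14832) = 38284/(sqrt(11434 - 4914) + 14832) = 38284/(sqrt(6520) + 14832) = 38284/(2*sqrt(1630) + 14832) = 38284/(14832 + 2*sqrt(1630))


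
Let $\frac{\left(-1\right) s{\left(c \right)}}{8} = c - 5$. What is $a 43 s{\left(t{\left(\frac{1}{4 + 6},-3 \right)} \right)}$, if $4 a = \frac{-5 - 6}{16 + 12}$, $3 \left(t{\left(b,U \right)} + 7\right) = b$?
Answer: $- \frac{169807}{420} \approx -404.3$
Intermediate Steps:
$t{\left(b,U \right)} = -7 + \frac{b}{3}$
$a = - \frac{11}{112}$ ($a = \frac{\left(-5 - 6\right) \frac{1}{16 + 12}}{4} = \frac{\left(-11\right) \frac{1}{28}}{4} = \frac{1}{4} \left(- \frac{11}{28}\right) = - \frac{11}{112} \approx -0.098214$)
$s{\left(c \right)} = 40 - 8 c$ ($s{\left(c \right)} = - 8 \left(c - 5\right) = - 8 \left(-5 + c\right) = 40 - 8 c$)
$a 43 s{\left(t{\left(\frac{1}{4 + 6},-3 \right)} \right)} = \left(- \frac{11}{112}\right) 43 \left(40 - 8 \left(-7 + \frac{1}{3 \left(4 + 6\right)}\right)\right) = - \frac{473 \left(40 - 8 \left(-7 + \frac{1}{3 \cdot 10}\right)\right)}{112} = - \frac{473 \left(40 - 8 \left(-7 + \frac{1}{3} \cdot \frac{1}{10}\right)\right)}{112} = - \frac{473 \left(40 - 8 \left(-7 + \frac{1}{30}\right)\right)}{112} = - \frac{473 \left(40 - - \frac{836}{15}\right)}{112} = - \frac{473 \left(40 + \frac{836}{15}\right)}{112} = \left(- \frac{473}{112}\right) \frac{1436}{15} = - \frac{169807}{420}$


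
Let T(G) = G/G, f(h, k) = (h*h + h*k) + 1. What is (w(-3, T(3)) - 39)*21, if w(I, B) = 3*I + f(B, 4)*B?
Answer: -882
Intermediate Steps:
f(h, k) = 1 + h² + h*k (f(h, k) = (h² + h*k) + 1 = 1 + h² + h*k)
T(G) = 1
w(I, B) = 3*I + B*(1 + B² + 4*B) (w(I, B) = 3*I + (1 + B² + B*4)*B = 3*I + (1 + B² + 4*B)*B = 3*I + B*(1 + B² + 4*B))
(w(-3, T(3)) - 39)*21 = ((3*(-3) + 1*(1 + 1² + 4*1)) - 39)*21 = ((-9 + 1*(1 + 1 + 4)) - 39)*21 = ((-9 + 1*6) - 39)*21 = ((-9 + 6) - 39)*21 = (-3 - 39)*21 = -42*21 = -882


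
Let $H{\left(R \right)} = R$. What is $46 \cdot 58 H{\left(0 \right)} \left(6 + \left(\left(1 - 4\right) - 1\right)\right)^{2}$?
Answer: $0$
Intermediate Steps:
$46 \cdot 58 H{\left(0 \right)} \left(6 + \left(\left(1 - 4\right) - 1\right)\right)^{2} = 46 \cdot 58 \cdot 0 \left(6 + \left(\left(1 - 4\right) - 1\right)\right)^{2} = 2668 \cdot 0 \left(6 - 4\right)^{2} = 2668 \cdot 0 \cdot 2^{2} = 2668 \cdot 0 \cdot 4 = 2668 \cdot 0 = 0$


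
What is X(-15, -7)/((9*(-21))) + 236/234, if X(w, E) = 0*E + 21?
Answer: 35/39 ≈ 0.89744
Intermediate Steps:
X(w, E) = 21 (X(w, E) = 0 + 21 = 21)
X(-15, -7)/((9*(-21))) + 236/234 = 21/((9*(-21))) + 236/234 = 21/(-189) + 236*(1/234) = 21*(-1/189) + 118/117 = -⅑ + 118/117 = 35/39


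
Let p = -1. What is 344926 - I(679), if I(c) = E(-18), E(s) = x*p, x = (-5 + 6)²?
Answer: 344927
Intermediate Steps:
x = 1 (x = 1² = 1)
E(s) = -1 (E(s) = 1*(-1) = -1)
I(c) = -1
344926 - I(679) = 344926 - 1*(-1) = 344926 + 1 = 344927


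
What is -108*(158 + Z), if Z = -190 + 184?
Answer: -16416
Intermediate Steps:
Z = -6
-108*(158 + Z) = -108*(158 - 6) = -108*152 = -16416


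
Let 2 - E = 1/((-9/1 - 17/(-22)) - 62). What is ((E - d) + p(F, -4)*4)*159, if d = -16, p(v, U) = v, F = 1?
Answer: 1802636/515 ≈ 3500.3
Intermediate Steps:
E = 3112/1545 (E = 2 - 1/((-9/1 - 17/(-22)) - 62) = 2 - 1/((-9*1 - 17*(-1/22)) - 62) = 2 - 1/((-9 + 17/22) - 62) = 2 - 1/(-181/22 - 62) = 2 - 1/(-1545/22) = 2 - 1*(-22/1545) = 2 + 22/1545 = 3112/1545 ≈ 2.0142)
((E - d) + p(F, -4)*4)*159 = ((3112/1545 - 1*(-16)) + 1*4)*159 = ((3112/1545 + 16) + 4)*159 = (27832/1545 + 4)*159 = (34012/1545)*159 = 1802636/515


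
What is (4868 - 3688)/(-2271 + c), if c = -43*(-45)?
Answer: -295/84 ≈ -3.5119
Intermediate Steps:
c = 1935
(4868 - 3688)/(-2271 + c) = (4868 - 3688)/(-2271 + 1935) = 1180/(-336) = 1180*(-1/336) = -295/84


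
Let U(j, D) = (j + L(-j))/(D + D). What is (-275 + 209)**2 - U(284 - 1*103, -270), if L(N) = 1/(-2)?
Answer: 4704841/1080 ≈ 4356.3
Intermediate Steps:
L(N) = -1/2
U(j, D) = (-1/2 + j)/(2*D) (U(j, D) = (j - 1/2)/(D + D) = (-1/2 + j)/((2*D)) = (-1/2 + j)*(1/(2*D)) = (-1/2 + j)/(2*D))
(-275 + 209)**2 - U(284 - 1*103, -270) = (-275 + 209)**2 - (-1 + 2*(284 - 1*103))/(4*(-270)) = (-66)**2 - (-1)*(-1 + 2*(284 - 103))/(4*270) = 4356 - (-1)*(-1 + 2*181)/(4*270) = 4356 - (-1)*(-1 + 362)/(4*270) = 4356 - (-1)*361/(4*270) = 4356 - 1*(-361/1080) = 4356 + 361/1080 = 4704841/1080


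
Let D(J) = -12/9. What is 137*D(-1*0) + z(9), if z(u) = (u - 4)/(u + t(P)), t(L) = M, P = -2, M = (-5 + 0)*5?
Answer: -8783/48 ≈ -182.98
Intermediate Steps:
M = -25 (M = -5*5 = -25)
t(L) = -25
z(u) = (-4 + u)/(-25 + u) (z(u) = (u - 4)/(u - 25) = (-4 + u)/(-25 + u))
D(J) = -4/3 (D(J) = -12*⅑ = -4/3)
137*D(-1*0) + z(9) = 137*(-4/3) + (-4 + 9)/(-25 + 9) = -548/3 + 5/(-16) = -548/3 - 1/16*5 = -548/3 - 5/16 = -8783/48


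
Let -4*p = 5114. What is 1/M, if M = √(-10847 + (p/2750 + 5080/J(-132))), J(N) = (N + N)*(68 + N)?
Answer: -40*I*√472502474565/2863651361 ≈ -0.0096016*I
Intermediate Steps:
p = -2557/2 (p = -¼*5114 = -2557/2 ≈ -1278.5)
J(N) = 2*N*(68 + N) (J(N) = (2*N)*(68 + N) = 2*N*(68 + N))
M = I*√472502474565/6600 (M = √(-10847 + (-2557/2/2750 + 5080/((2*(-132)*(68 - 132))))) = √(-10847 + (-2557/2*1/2750 + 5080/((2*(-132)*(-64))))) = √(-10847 + (-2557/5500 + 5080/16896)) = √(-10847 + (-2557/5500 + 5080*(1/16896))) = √(-10847 + (-2557/5500 + 635/2112)) = √(-10847 - 43361/264000) = √(-2863651361/264000) = I*√472502474565/6600 ≈ 104.15*I)
1/M = 1/(I*√472502474565/6600) = -40*I*√472502474565/2863651361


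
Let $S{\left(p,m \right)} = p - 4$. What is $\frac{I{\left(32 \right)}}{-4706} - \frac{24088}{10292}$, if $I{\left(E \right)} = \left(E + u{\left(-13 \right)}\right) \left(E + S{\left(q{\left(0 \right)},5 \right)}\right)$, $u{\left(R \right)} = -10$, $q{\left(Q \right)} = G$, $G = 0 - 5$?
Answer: $- \frac{14820735}{6054269} \approx -2.448$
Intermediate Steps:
$G = -5$
$q{\left(Q \right)} = -5$
$S{\left(p,m \right)} = -4 + p$ ($S{\left(p,m \right)} = p - 4 = -4 + p$)
$I{\left(E \right)} = \left(-10 + E\right) \left(-9 + E\right)$ ($I{\left(E \right)} = \left(E - 10\right) \left(E - 9\right) = \left(-10 + E\right) \left(E - 9\right) = \left(-10 + E\right) \left(-9 + E\right)$)
$\frac{I{\left(32 \right)}}{-4706} - \frac{24088}{10292} = \frac{90 + 32^{2} - 608}{-4706} - \frac{24088}{10292} = \left(90 + 1024 - 608\right) \left(- \frac{1}{4706}\right) - \frac{6022}{2573} = 506 \left(- \frac{1}{4706}\right) - \frac{6022}{2573} = - \frac{253}{2353} - \frac{6022}{2573} = - \frac{14820735}{6054269}$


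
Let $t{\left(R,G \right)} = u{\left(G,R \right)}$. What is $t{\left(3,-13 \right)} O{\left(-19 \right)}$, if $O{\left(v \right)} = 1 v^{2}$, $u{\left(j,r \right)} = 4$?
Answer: $1444$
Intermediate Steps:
$O{\left(v \right)} = v^{2}$
$t{\left(R,G \right)} = 4$
$t{\left(3,-13 \right)} O{\left(-19 \right)} = 4 \left(-19\right)^{2} = 4 \cdot 361 = 1444$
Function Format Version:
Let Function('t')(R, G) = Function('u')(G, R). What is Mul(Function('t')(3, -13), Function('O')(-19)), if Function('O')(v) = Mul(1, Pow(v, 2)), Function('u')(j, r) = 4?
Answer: 1444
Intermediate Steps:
Function('O')(v) = Pow(v, 2)
Function('t')(R, G) = 4
Mul(Function('t')(3, -13), Function('O')(-19)) = Mul(4, Pow(-19, 2)) = Mul(4, 361) = 1444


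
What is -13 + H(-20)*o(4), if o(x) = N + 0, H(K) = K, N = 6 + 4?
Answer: -213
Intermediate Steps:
N = 10
o(x) = 10 (o(x) = 10 + 0 = 10)
-13 + H(-20)*o(4) = -13 - 20*10 = -13 - 200 = -213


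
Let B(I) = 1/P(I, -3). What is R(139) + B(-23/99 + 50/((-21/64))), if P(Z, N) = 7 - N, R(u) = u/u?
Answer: 11/10 ≈ 1.1000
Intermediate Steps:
R(u) = 1
B(I) = ⅒ (B(I) = 1/(7 - 1*(-3)) = 1/(7 + 3) = 1/10 = ⅒)
R(139) + B(-23/99 + 50/((-21/64))) = 1 + ⅒ = 11/10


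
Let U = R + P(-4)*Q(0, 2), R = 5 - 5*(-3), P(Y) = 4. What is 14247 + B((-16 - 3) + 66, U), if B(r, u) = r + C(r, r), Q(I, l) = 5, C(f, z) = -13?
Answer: 14281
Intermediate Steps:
R = 20 (R = 5 + 15 = 20)
U = 40 (U = 20 + 4*5 = 20 + 20 = 40)
B(r, u) = -13 + r (B(r, u) = r - 13 = -13 + r)
14247 + B((-16 - 3) + 66, U) = 14247 + (-13 + ((-16 - 3) + 66)) = 14247 + (-13 + (-19 + 66)) = 14247 + (-13 + 47) = 14247 + 34 = 14281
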